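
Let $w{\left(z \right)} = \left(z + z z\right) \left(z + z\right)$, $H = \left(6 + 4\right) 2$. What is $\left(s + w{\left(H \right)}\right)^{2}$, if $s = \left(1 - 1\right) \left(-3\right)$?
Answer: $282240000$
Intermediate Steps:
$s = 0$ ($s = 0 \left(-3\right) = 0$)
$H = 20$ ($H = 10 \cdot 2 = 20$)
$w{\left(z \right)} = 2 z \left(z + z^{2}\right)$ ($w{\left(z \right)} = \left(z + z^{2}\right) 2 z = 2 z \left(z + z^{2}\right)$)
$\left(s + w{\left(H \right)}\right)^{2} = \left(0 + 2 \cdot 20^{2} \left(1 + 20\right)\right)^{2} = \left(0 + 2 \cdot 400 \cdot 21\right)^{2} = \left(0 + 16800\right)^{2} = 16800^{2} = 282240000$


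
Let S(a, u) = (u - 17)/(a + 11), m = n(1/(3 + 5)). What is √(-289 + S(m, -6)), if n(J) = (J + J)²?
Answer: I*√9119217/177 ≈ 17.061*I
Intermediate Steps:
n(J) = 4*J² (n(J) = (2*J)² = 4*J²)
m = 1/16 (m = 4*(1/(3 + 5))² = 4*(1/8)² = 4*(⅛)² = 4*(1/64) = 1/16 ≈ 0.062500)
S(a, u) = (-17 + u)/(11 + a)
√(-289 + S(m, -6)) = √(-289 + (-17 - 6)/(11 + 1/16)) = √(-289 - 23/(177/16)) = √(-289 + (16/177)*(-23)) = √(-289 - 368/177) = √(-51521/177) = I*√9119217/177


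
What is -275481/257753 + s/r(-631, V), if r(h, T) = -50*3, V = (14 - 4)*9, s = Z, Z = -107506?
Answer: 13834335934/19331475 ≈ 715.64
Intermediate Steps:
s = -107506
V = 90 (V = 10*9 = 90)
r(h, T) = -150
-275481/257753 + s/r(-631, V) = -275481/257753 - 107506/(-150) = -275481*1/257753 - 107506*(-1/150) = -275481/257753 + 53753/75 = 13834335934/19331475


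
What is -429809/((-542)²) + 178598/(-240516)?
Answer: -38960401079/17663735556 ≈ -2.2057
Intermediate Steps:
-429809/((-542)²) + 178598/(-240516) = -429809/293764 + 178598*(-1/240516) = -429809*1/293764 - 89299/120258 = -429809/293764 - 89299/120258 = -38960401079/17663735556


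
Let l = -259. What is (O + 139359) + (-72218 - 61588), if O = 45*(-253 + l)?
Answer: -17487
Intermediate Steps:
O = -23040 (O = 45*(-253 - 259) = 45*(-512) = -23040)
(O + 139359) + (-72218 - 61588) = (-23040 + 139359) + (-72218 - 61588) = 116319 - 133806 = -17487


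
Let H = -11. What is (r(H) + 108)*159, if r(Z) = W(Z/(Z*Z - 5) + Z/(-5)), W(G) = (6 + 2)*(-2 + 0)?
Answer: 14628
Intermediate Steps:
W(G) = -16 (W(G) = 8*(-2) = -16)
r(Z) = -16
(r(H) + 108)*159 = (-16 + 108)*159 = 92*159 = 14628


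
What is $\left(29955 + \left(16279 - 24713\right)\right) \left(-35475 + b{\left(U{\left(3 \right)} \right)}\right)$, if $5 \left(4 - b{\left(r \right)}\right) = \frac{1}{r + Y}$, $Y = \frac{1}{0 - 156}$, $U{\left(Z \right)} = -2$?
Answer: $- \frac{1194672869639}{1565} \approx -7.6337 \cdot 10^{8}$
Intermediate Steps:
$Y = - \frac{1}{156}$ ($Y = \frac{1}{-156} = - \frac{1}{156} \approx -0.0064103$)
$b{\left(r \right)} = 4 - \frac{1}{5 \left(- \frac{1}{156} + r\right)}$ ($b{\left(r \right)} = 4 - \frac{1}{5 \left(r - \frac{1}{156}\right)} = 4 - \frac{1}{5 \left(- \frac{1}{156} + r\right)}$)
$\left(29955 + \left(16279 - 24713\right)\right) \left(-35475 + b{\left(U{\left(3 \right)} \right)}\right) = \left(29955 + \left(16279 - 24713\right)\right) \left(-35475 + \frac{16 \left(-11 + 195 \left(-2\right)\right)}{5 \left(-1 + 156 \left(-2\right)\right)}\right) = \left(29955 - 8434\right) \left(-35475 + \frac{16 \left(-11 - 390\right)}{5 \left(-1 - 312\right)}\right) = 21521 \left(-35475 + \frac{16}{5} \frac{1}{-313} \left(-401\right)\right) = 21521 \left(-35475 + \frac{16}{5} \left(- \frac{1}{313}\right) \left(-401\right)\right) = 21521 \left(-35475 + \frac{6416}{1565}\right) = 21521 \left(- \frac{55511959}{1565}\right) = - \frac{1194672869639}{1565}$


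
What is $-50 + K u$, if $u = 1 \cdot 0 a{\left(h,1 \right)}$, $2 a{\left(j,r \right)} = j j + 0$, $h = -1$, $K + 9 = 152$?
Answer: $-50$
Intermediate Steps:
$K = 143$ ($K = -9 + 152 = 143$)
$a{\left(j,r \right)} = \frac{j^{2}}{2}$ ($a{\left(j,r \right)} = \frac{j j + 0}{2} = \frac{j^{2} + 0}{2} = \frac{j^{2}}{2}$)
$u = 0$ ($u = 1 \cdot 0 \frac{\left(-1\right)^{2}}{2} = 0 \cdot \frac{1}{2} \cdot 1 = 0 \cdot \frac{1}{2} = 0$)
$-50 + K u = -50 + 143 \cdot 0 = -50 + 0 = -50$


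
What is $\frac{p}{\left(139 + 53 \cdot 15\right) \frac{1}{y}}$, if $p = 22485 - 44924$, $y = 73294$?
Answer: $- \frac{822322033}{467} \approx -1.7609 \cdot 10^{6}$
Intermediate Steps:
$p = -22439$ ($p = 22485 - 44924 = -22439$)
$\frac{p}{\left(139 + 53 \cdot 15\right) \frac{1}{y}} = - \frac{22439}{\left(139 + 53 \cdot 15\right) \frac{1}{73294}} = - \frac{22439}{\left(139 + 795\right) \frac{1}{73294}} = - \frac{22439}{934 \cdot \frac{1}{73294}} = - \frac{22439}{\frac{467}{36647}} = \left(-22439\right) \frac{36647}{467} = - \frac{822322033}{467}$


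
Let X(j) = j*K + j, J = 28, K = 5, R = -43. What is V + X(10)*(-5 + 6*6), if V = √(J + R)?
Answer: 1860 + I*√15 ≈ 1860.0 + 3.873*I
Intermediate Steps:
V = I*√15 (V = √(28 - 43) = √(-15) = I*√15 ≈ 3.873*I)
X(j) = 6*j (X(j) = j*5 + j = 5*j + j = 6*j)
V + X(10)*(-5 + 6*6) = I*√15 + (6*10)*(-5 + 6*6) = I*√15 + 60*(-5 + 36) = I*√15 + 60*31 = I*√15 + 1860 = 1860 + I*√15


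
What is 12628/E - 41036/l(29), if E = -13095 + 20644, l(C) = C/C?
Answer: -309768136/7549 ≈ -41034.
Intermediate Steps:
l(C) = 1
E = 7549
12628/E - 41036/l(29) = 12628/7549 - 41036/1 = 12628*(1/7549) - 41036*1 = 12628/7549 - 41036 = -309768136/7549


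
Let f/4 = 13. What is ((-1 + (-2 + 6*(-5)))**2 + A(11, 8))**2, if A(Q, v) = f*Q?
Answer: 2758921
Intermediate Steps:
f = 52 (f = 4*13 = 52)
A(Q, v) = 52*Q
((-1 + (-2 + 6*(-5)))**2 + A(11, 8))**2 = ((-1 + (-2 + 6*(-5)))**2 + 52*11)**2 = ((-1 + (-2 - 30))**2 + 572)**2 = ((-1 - 32)**2 + 572)**2 = ((-33)**2 + 572)**2 = (1089 + 572)**2 = 1661**2 = 2758921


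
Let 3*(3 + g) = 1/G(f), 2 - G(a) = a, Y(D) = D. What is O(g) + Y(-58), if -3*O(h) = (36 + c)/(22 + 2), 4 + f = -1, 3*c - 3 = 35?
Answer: -6337/108 ≈ -58.676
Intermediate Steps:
c = 38/3 (c = 1 + (⅓)*35 = 1 + 35/3 = 38/3 ≈ 12.667)
f = -5 (f = -4 - 1 = -5)
G(a) = 2 - a
g = -62/21 (g = -3 + 1/(3*(2 - 1*(-5))) = -3 + 1/(3*(2 + 5)) = -3 + (⅓)/7 = -3 + (⅓)*(⅐) = -3 + 1/21 = -62/21 ≈ -2.9524)
O(h) = -73/108 (O(h) = -(36 + 38/3)/(3*(22 + 2)) = -146/(9*24) = -⅓*73/36 = -73/108)
O(g) + Y(-58) = -73/108 - 58 = -6337/108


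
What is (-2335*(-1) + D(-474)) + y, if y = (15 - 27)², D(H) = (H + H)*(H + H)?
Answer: 901183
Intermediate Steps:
D(H) = 4*H² (D(H) = (2*H)*(2*H) = 4*H²)
y = 144 (y = (-12)² = 144)
(-2335*(-1) + D(-474)) + y = (-2335*(-1) + 4*(-474)²) + 144 = (2335 + 4*224676) + 144 = (2335 + 898704) + 144 = 901039 + 144 = 901183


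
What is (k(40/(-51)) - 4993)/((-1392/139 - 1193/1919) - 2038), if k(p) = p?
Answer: 67934398103/27869216883 ≈ 2.4376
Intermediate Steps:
(k(40/(-51)) - 4993)/((-1392/139 - 1193/1919) - 2038) = (40/(-51) - 4993)/((-1392/139 - 1193/1919) - 2038) = (40*(-1/51) - 4993)/((-1392*1/139 - 1193*1/1919) - 2038) = (-40/51 - 4993)/((-1392/139 - 1193/1919) - 2038) = -254683/(51*(-2837075/266741 - 2038)) = -254683/(51*(-546455233/266741)) = -254683/51*(-266741/546455233) = 67934398103/27869216883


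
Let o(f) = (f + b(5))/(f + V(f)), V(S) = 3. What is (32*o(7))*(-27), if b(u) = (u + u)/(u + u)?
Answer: -3456/5 ≈ -691.20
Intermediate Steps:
b(u) = 1 (b(u) = (2*u)/((2*u)) = (2*u)*(1/(2*u)) = 1)
o(f) = (1 + f)/(3 + f) (o(f) = (f + 1)/(f + 3) = (1 + f)/(3 + f))
(32*o(7))*(-27) = (32*((1 + 7)/(3 + 7)))*(-27) = (32*(8/10))*(-27) = (32*((⅒)*8))*(-27) = (32*(⅘))*(-27) = (128/5)*(-27) = -3456/5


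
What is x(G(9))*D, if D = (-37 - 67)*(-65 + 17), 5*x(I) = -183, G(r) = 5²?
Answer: -913536/5 ≈ -1.8271e+5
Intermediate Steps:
G(r) = 25
x(I) = -183/5 (x(I) = (⅕)*(-183) = -183/5)
D = 4992 (D = -104*(-48) = 4992)
x(G(9))*D = -183/5*4992 = -913536/5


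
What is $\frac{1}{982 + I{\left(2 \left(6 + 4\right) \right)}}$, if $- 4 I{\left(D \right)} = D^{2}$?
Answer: $\frac{1}{882} \approx 0.0011338$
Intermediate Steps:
$I{\left(D \right)} = - \frac{D^{2}}{4}$
$\frac{1}{982 + I{\left(2 \left(6 + 4\right) \right)}} = \frac{1}{982 - \frac{\left(2 \left(6 + 4\right)\right)^{2}}{4}} = \frac{1}{982 - \frac{\left(2 \cdot 10\right)^{2}}{4}} = \frac{1}{982 - \frac{20^{2}}{4}} = \frac{1}{982 - 100} = \frac{1}{882}$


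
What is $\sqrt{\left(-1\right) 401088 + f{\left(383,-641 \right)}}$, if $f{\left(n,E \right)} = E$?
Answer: $i \sqrt{401729} \approx 633.82 i$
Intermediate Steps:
$\sqrt{\left(-1\right) 401088 + f{\left(383,-641 \right)}} = \sqrt{\left(-1\right) 401088 - 641} = \sqrt{-401088 - 641} = \sqrt{-401729} = i \sqrt{401729}$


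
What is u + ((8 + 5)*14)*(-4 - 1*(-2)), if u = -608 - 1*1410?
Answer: -2382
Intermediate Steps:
u = -2018 (u = -608 - 1410 = -2018)
u + ((8 + 5)*14)*(-4 - 1*(-2)) = -2018 + ((8 + 5)*14)*(-4 - 1*(-2)) = -2018 + (13*14)*(-4 + 2) = -2018 + 182*(-2) = -2018 - 364 = -2382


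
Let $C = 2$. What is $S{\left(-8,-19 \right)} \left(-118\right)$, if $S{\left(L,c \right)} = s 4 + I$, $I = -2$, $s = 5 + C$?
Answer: $-3068$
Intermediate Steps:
$s = 7$ ($s = 5 + 2 = 7$)
$S{\left(L,c \right)} = 26$ ($S{\left(L,c \right)} = 7 \cdot 4 - 2 = 28 - 2 = 26$)
$S{\left(-8,-19 \right)} \left(-118\right) = 26 \left(-118\right) = -3068$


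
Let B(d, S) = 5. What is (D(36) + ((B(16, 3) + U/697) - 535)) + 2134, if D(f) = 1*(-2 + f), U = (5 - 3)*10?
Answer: 1141706/697 ≈ 1638.0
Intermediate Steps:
U = 20 (U = 2*10 = 20)
D(f) = -2 + f
(D(36) + ((B(16, 3) + U/697) - 535)) + 2134 = ((-2 + 36) + ((5 + 20/697) - 535)) + 2134 = (34 + ((5 + 20*(1/697)) - 535)) + 2134 = (34 + ((5 + 20/697) - 535)) + 2134 = (34 + (3505/697 - 535)) + 2134 = (34 - 369390/697) + 2134 = -345692/697 + 2134 = 1141706/697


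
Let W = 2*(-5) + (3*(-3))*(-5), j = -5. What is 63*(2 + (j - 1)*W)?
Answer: -13104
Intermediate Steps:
W = 35 (W = -10 - 9*(-5) = -10 + 45 = 35)
63*(2 + (j - 1)*W) = 63*(2 + (-5 - 1)*35) = 63*(2 - 6*35) = 63*(2 - 210) = 63*(-208) = -13104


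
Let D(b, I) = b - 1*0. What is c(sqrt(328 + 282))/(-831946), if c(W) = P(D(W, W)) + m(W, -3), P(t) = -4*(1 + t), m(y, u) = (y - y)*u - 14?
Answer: 9/415973 + 2*sqrt(610)/415973 ≈ 0.00014039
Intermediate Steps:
D(b, I) = b (D(b, I) = b + 0 = b)
m(y, u) = -14 (m(y, u) = 0*u - 14 = 0 - 14 = -14)
P(t) = -4 - 4*t
c(W) = -18 - 4*W (c(W) = (-4 - 4*W) - 14 = -18 - 4*W)
c(sqrt(328 + 282))/(-831946) = (-18 - 4*sqrt(328 + 282))/(-831946) = (-18 - 4*sqrt(610))*(-1/831946) = 9/415973 + 2*sqrt(610)/415973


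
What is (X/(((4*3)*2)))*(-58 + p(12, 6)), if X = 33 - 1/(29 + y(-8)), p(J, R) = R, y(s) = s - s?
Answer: -6214/87 ≈ -71.425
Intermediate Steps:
y(s) = 0
X = 956/29 (X = 33 - 1/(29 + 0) = 33 - 1/29 = 956/29 ≈ 32.966)
(X/(((4*3)*2)))*(-58 + p(12, 6)) = (956/(29*(((4*3)*2))))*(-58 + 6) = (956/(29*((12*2))))*(-52) = ((956/29)/24)*(-52) = ((956/29)*(1/24))*(-52) = (239/174)*(-52) = -6214/87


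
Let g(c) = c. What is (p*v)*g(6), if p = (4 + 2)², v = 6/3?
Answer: 432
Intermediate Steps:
v = 2 (v = 6*(⅓) = 2)
p = 36 (p = 6² = 36)
(p*v)*g(6) = (36*2)*6 = 72*6 = 432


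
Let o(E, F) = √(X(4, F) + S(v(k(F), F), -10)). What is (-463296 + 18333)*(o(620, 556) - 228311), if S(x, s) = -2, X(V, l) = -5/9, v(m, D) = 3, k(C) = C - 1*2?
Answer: 101589947493 - 148321*I*√23 ≈ 1.0159e+11 - 7.1132e+5*I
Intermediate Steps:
k(C) = -2 + C (k(C) = C - 2 = -2 + C)
X(V, l) = -5/9 (X(V, l) = -5*⅑ = -5/9)
o(E, F) = I*√23/3 (o(E, F) = √(-5/9 - 2) = √(-23/9) = I*√23/3)
(-463296 + 18333)*(o(620, 556) - 228311) = (-463296 + 18333)*(I*√23/3 - 228311) = -444963*(-228311 + I*√23/3) = 101589947493 - 148321*I*√23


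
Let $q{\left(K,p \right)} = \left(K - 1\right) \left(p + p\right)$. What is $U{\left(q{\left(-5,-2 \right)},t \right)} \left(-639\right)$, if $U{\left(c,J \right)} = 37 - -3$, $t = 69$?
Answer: $-25560$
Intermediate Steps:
$q{\left(K,p \right)} = 2 p \left(-1 + K\right)$ ($q{\left(K,p \right)} = \left(-1 + K\right) 2 p = 2 p \left(-1 + K\right)$)
$U{\left(c,J \right)} = 40$ ($U{\left(c,J \right)} = 37 + 3 = 40$)
$U{\left(q{\left(-5,-2 \right)},t \right)} \left(-639\right) = 40 \left(-639\right) = -25560$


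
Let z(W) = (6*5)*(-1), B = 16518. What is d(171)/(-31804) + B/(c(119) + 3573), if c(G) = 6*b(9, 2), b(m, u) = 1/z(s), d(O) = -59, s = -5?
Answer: 82117073/17754583 ≈ 4.6251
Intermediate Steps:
z(W) = -30 (z(W) = 30*(-1) = -30)
b(m, u) = -1/30 (b(m, u) = 1/(-30) = -1/30)
c(G) = -⅕ (c(G) = 6*(-1/30) = -⅕)
d(171)/(-31804) + B/(c(119) + 3573) = -59/(-31804) + 16518/(-⅕ + 3573) = -59*(-1/31804) + 16518/(17864/5) = 59/31804 + 16518*(5/17864) = 59/31804 + 41295/8932 = 82117073/17754583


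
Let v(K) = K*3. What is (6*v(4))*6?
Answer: 432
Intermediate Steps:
v(K) = 3*K
(6*v(4))*6 = (6*(3*4))*6 = (6*12)*6 = 72*6 = 432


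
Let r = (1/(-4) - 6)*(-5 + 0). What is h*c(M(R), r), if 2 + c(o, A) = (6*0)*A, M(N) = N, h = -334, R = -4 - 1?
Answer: 668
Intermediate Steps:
R = -5
r = 125/4 (r = (-¼ - 6)*(-5) = -25/4*(-5) = 125/4 ≈ 31.250)
c(o, A) = -2 (c(o, A) = -2 + (6*0)*A = -2 + 0*A = -2 + 0 = -2)
h*c(M(R), r) = -334*(-2) = 668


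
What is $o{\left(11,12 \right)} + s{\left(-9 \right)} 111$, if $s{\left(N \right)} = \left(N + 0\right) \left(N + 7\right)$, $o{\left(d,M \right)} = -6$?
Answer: $1992$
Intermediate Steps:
$s{\left(N \right)} = N \left(7 + N\right)$
$o{\left(11,12 \right)} + s{\left(-9 \right)} 111 = -6 + - 9 \left(7 - 9\right) 111 = -6 + \left(-9\right) \left(-2\right) 111 = -6 + 18 \cdot 111 = -6 + 1998 = 1992$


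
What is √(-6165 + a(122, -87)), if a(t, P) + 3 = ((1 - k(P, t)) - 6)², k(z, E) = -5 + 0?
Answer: 2*I*√1542 ≈ 78.537*I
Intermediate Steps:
k(z, E) = -5
a(t, P) = -3 (a(t, P) = -3 + ((1 - 1*(-5)) - 6)² = -3 + ((1 + 5) - 6)² = -3 + (6 - 6)² = -3 + 0² = -3 + 0 = -3)
√(-6165 + a(122, -87)) = √(-6165 - 3) = √(-6168) = 2*I*√1542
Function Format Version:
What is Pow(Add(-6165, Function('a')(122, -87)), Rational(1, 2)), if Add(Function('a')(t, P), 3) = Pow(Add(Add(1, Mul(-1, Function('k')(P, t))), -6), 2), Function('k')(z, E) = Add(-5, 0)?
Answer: Mul(2, I, Pow(1542, Rational(1, 2))) ≈ Mul(78.537, I)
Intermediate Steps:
Function('k')(z, E) = -5
Function('a')(t, P) = -3 (Function('a')(t, P) = Add(-3, Pow(Add(Add(1, Mul(-1, -5)), -6), 2)) = Add(-3, Pow(Add(Add(1, 5), -6), 2)) = Add(-3, Pow(Add(6, -6), 2)) = Add(-3, Pow(0, 2)) = Add(-3, 0) = -3)
Pow(Add(-6165, Function('a')(122, -87)), Rational(1, 2)) = Pow(Add(-6165, -3), Rational(1, 2)) = Pow(-6168, Rational(1, 2)) = Mul(2, I, Pow(1542, Rational(1, 2)))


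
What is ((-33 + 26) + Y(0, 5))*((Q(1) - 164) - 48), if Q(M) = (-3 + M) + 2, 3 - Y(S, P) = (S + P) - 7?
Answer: 424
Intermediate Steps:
Y(S, P) = 10 - P - S (Y(S, P) = 3 - ((S + P) - 7) = 3 - ((P + S) - 7) = 3 - (-7 + P + S) = 3 + (7 - P - S) = 10 - P - S)
Q(M) = -1 + M
((-33 + 26) + Y(0, 5))*((Q(1) - 164) - 48) = ((-33 + 26) + (10 - 1*5 - 1*0))*(((-1 + 1) - 164) - 48) = (-7 + (10 - 5 + 0))*((0 - 164) - 48) = (-7 + 5)*(-164 - 48) = -2*(-212) = 424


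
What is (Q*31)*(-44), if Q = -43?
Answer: 58652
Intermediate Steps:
(Q*31)*(-44) = -43*31*(-44) = -1333*(-44) = 58652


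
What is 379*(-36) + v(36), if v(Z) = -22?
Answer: -13666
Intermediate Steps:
379*(-36) + v(36) = 379*(-36) - 22 = -13644 - 22 = -13666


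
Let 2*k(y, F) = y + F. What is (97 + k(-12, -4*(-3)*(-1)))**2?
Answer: 7225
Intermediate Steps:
k(y, F) = F/2 + y/2 (k(y, F) = (y + F)/2 = (F + y)/2 = F/2 + y/2)
(97 + k(-12, -4*(-3)*(-1)))**2 = (97 + ((-4*(-3)*(-1))/2 + (1/2)*(-12)))**2 = (97 + ((12*(-1))/2 - 6))**2 = (97 + ((1/2)*(-12) - 6))**2 = (97 + (-6 - 6))**2 = (97 - 12)**2 = 85**2 = 7225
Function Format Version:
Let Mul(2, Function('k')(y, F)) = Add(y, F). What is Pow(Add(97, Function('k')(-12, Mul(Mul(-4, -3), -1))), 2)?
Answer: 7225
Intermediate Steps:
Function('k')(y, F) = Add(Mul(Rational(1, 2), F), Mul(Rational(1, 2), y)) (Function('k')(y, F) = Mul(Rational(1, 2), Add(y, F)) = Mul(Rational(1, 2), Add(F, y)) = Add(Mul(Rational(1, 2), F), Mul(Rational(1, 2), y)))
Pow(Add(97, Function('k')(-12, Mul(Mul(-4, -3), -1))), 2) = Pow(Add(97, Add(Mul(Rational(1, 2), Mul(Mul(-4, -3), -1)), Mul(Rational(1, 2), -12))), 2) = Pow(Add(97, Add(Mul(Rational(1, 2), Mul(12, -1)), -6)), 2) = Pow(Add(97, Add(Mul(Rational(1, 2), -12), -6)), 2) = Pow(Add(97, Add(-6, -6)), 2) = Pow(Add(97, -12), 2) = Pow(85, 2) = 7225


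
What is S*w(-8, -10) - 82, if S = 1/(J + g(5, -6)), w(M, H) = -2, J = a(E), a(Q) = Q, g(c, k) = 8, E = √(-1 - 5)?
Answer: 2*(-41*√6 + 329*I)/(√6 - 8*I) ≈ -82.229 + 0.069985*I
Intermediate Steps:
E = I*√6 (E = √(-6) = I*√6 ≈ 2.4495*I)
J = I*√6 ≈ 2.4495*I
S = 1/(8 + I*√6) (S = 1/(I*√6 + 8) = 1/(8 + I*√6) ≈ 0.11429 - 0.034993*I)
S*w(-8, -10) - 82 = (4/35 - I*√6/70)*(-2) - 82 = (-8/35 + I*√6/35) - 82 = -2878/35 + I*√6/35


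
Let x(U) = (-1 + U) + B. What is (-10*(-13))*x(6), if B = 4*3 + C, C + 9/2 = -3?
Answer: 1235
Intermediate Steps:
C = -15/2 (C = -9/2 - 3 = -15/2 ≈ -7.5000)
B = 9/2 (B = 4*3 - 15/2 = 12 - 15/2 = 9/2 ≈ 4.5000)
x(U) = 7/2 + U (x(U) = (-1 + U) + 9/2 = 7/2 + U)
(-10*(-13))*x(6) = (-10*(-13))*(7/2 + 6) = 130*(19/2) = 1235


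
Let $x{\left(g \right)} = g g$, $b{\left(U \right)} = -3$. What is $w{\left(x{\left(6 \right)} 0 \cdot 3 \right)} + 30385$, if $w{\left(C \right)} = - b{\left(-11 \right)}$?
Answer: $30388$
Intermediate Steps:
$x{\left(g \right)} = g^{2}$
$w{\left(C \right)} = 3$ ($w{\left(C \right)} = \left(-1\right) \left(-3\right) = 3$)
$w{\left(x{\left(6 \right)} 0 \cdot 3 \right)} + 30385 = 3 + 30385 = 30388$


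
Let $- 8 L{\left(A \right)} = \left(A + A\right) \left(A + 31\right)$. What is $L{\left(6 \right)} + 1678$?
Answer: $\frac{3245}{2} \approx 1622.5$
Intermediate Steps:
$L{\left(A \right)} = - \frac{A \left(31 + A\right)}{4}$ ($L{\left(A \right)} = - \frac{\left(A + A\right) \left(A + 31\right)}{8} = - \frac{2 A \left(31 + A\right)}{8} = - \frac{A \left(31 + A\right)}{4}$)
$L{\left(6 \right)} + 1678 = \left(- \frac{1}{4}\right) 6 \left(31 + 6\right) + 1678 = \left(- \frac{1}{4}\right) 6 \cdot 37 + 1678 = - \frac{111}{2} + 1678 = \frac{3245}{2}$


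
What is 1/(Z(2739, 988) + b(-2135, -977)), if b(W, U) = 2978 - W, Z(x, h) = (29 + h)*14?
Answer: 1/19351 ≈ 5.1677e-5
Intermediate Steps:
Z(x, h) = 406 + 14*h
1/(Z(2739, 988) + b(-2135, -977)) = 1/((406 + 14*988) + (2978 - 1*(-2135))) = 1/((406 + 13832) + (2978 + 2135)) = 1/(14238 + 5113) = 1/19351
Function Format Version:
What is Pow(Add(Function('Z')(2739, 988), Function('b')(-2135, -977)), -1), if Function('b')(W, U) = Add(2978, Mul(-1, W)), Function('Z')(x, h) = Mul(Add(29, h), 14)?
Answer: Rational(1, 19351) ≈ 5.1677e-5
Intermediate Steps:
Function('Z')(x, h) = Add(406, Mul(14, h))
Pow(Add(Function('Z')(2739, 988), Function('b')(-2135, -977)), -1) = Pow(Add(Add(406, Mul(14, 988)), Add(2978, Mul(-1, -2135))), -1) = Pow(Add(Add(406, 13832), Add(2978, 2135)), -1) = Pow(Add(14238, 5113), -1) = Pow(19351, -1) = Rational(1, 19351)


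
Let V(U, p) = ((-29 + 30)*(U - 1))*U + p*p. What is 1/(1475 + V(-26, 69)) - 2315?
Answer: -16061469/6938 ≈ -2315.0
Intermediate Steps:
V(U, p) = p² + U*(-1 + U) (V(U, p) = (1*(-1 + U))*U + p² = (-1 + U)*U + p² = U*(-1 + U) + p² = p² + U*(-1 + U))
1/(1475 + V(-26, 69)) - 2315 = 1/(1475 + ((-26)² + 69² - 1*(-26))) - 2315 = 1/(1475 + (676 + 4761 + 26)) - 2315 = 1/(1475 + 5463) - 2315 = 1/6938 - 2315 = -16061469/6938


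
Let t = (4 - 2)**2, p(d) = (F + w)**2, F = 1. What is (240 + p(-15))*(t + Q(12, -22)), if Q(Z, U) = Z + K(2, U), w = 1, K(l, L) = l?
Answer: 4392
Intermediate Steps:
p(d) = 4 (p(d) = (1 + 1)**2 = 2**2 = 4)
Q(Z, U) = 2 + Z (Q(Z, U) = Z + 2 = 2 + Z)
t = 4 (t = 2**2 = 4)
(240 + p(-15))*(t + Q(12, -22)) = (240 + 4)*(4 + (2 + 12)) = 244*(4 + 14) = 244*18 = 4392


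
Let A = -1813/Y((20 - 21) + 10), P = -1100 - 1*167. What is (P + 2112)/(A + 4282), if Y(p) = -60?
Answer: 50700/258733 ≈ 0.19595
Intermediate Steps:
P = -1267 (P = -1100 - 167 = -1267)
A = 1813/60 (A = -1813/(-60) = -1813*(-1/60) = 1813/60 ≈ 30.217)
(P + 2112)/(A + 4282) = (-1267 + 2112)/(1813/60 + 4282) = 845/(258733/60) = 845*(60/258733) = 50700/258733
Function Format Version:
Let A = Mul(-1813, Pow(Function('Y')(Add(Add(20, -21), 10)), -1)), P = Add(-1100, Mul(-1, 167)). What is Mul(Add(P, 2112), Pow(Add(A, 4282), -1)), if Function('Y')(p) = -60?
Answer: Rational(50700, 258733) ≈ 0.19595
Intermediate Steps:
P = -1267 (P = Add(-1100, -167) = -1267)
A = Rational(1813, 60) (A = Mul(-1813, Pow(-60, -1)) = Mul(-1813, Rational(-1, 60)) = Rational(1813, 60) ≈ 30.217)
Mul(Add(P, 2112), Pow(Add(A, 4282), -1)) = Mul(Add(-1267, 2112), Pow(Add(Rational(1813, 60), 4282), -1)) = Mul(845, Pow(Rational(258733, 60), -1)) = Mul(845, Rational(60, 258733)) = Rational(50700, 258733)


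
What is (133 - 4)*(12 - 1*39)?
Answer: -3483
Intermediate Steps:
(133 - 4)*(12 - 1*39) = 129*(12 - 39) = 129*(-27) = -3483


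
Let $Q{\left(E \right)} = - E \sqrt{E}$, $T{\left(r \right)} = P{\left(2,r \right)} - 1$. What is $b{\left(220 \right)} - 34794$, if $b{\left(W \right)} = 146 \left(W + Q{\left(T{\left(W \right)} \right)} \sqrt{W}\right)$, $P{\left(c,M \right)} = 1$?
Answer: $-2674$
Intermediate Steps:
$T{\left(r \right)} = 0$ ($T{\left(r \right)} = 1 - 1 = 0$)
$Q{\left(E \right)} = - E^{\frac{3}{2}}$
$b{\left(W \right)} = 146 W$ ($b{\left(W \right)} = 146 \left(W + - 0^{\frac{3}{2}} \sqrt{W}\right) = 146 \left(W + \left(-1\right) 0 \sqrt{W}\right) = 146 \left(W + 0 \sqrt{W}\right) = 146 \left(W + 0\right) = 146 W$)
$b{\left(220 \right)} - 34794 = 146 \cdot 220 - 34794 = 32120 - 34794 = -2674$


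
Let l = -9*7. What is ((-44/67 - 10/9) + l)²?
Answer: 1525293025/363609 ≈ 4194.9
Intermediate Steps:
l = -63
((-44/67 - 10/9) + l)² = ((-44/67 - 10/9) - 63)² = (-1066/603 - 63)² = (-39055/603)² = 1525293025/363609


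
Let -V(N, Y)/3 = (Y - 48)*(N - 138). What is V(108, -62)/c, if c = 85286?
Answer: -4950/42643 ≈ -0.11608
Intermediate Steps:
V(N, Y) = -3*(-138 + N)*(-48 + Y) (V(N, Y) = -3*(Y - 48)*(N - 138) = -3*(-48 + Y)*(-138 + N) = -3*(-138 + N)*(-48 + Y))
V(108, -62)/c = (-19872 + 144*108 + 414*(-62) - 3*108*(-62))/85286 = (-19872 + 15552 - 25668 + 20088)*(1/85286) = -9900*1/85286 = -4950/42643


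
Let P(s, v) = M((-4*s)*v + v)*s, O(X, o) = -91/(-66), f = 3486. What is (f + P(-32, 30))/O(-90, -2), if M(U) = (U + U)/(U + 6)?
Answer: 5611716/2261 ≈ 2482.0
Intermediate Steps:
O(X, o) = 91/66 (O(X, o) = -91*(-1/66) = 91/66)
M(U) = 2*U/(6 + U) (M(U) = (2*U)/(6 + U) = 2*U/(6 + U))
P(s, v) = 2*s*(v - 4*s*v)/(6 + v - 4*s*v) (P(s, v) = (2*((-4*s)*v + v)/(6 + ((-4*s)*v + v)))*s = (2*(-4*s*v + v)/(6 + (-4*s*v + v)))*s = (2*(v - 4*s*v)/(6 + (v - 4*s*v)))*s = (2*(v - 4*s*v)/(6 + v - 4*s*v))*s = 2*s*(v - 4*s*v)/(6 + v - 4*s*v))
(f + P(-32, 30))/O(-90, -2) = (3486 + 2*(-32)*30*(-1 + 4*(-32))/(-6 + 30*(-1 + 4*(-32))))/(91/66) = (3486 + 2*(-32)*30*(-1 - 128)/(-6 + 30*(-1 - 128)))*(66/91) = (3486 + 2*(-32)*30*(-129)/(-6 + 30*(-129)))*(66/91) = (3486 + 2*(-32)*30*(-129)/(-6 - 3870))*(66/91) = (3486 + 2*(-32)*30*(-129)/(-3876))*(66/91) = (3486 + 2*(-32)*30*(-1/3876)*(-129))*(66/91) = (3486 - 20640/323)*(66/91) = (1105338/323)*(66/91) = 5611716/2261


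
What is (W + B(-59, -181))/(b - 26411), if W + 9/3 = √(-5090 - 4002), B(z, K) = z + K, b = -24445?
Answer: 81/16952 - I*√2273/25428 ≈ 0.0047782 - 0.0018749*I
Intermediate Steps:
B(z, K) = K + z
W = -3 + 2*I*√2273 (W = -3 + √(-5090 - 4002) = -3 + √(-9092) = -3 + 2*I*√2273 ≈ -3.0 + 95.352*I)
(W + B(-59, -181))/(b - 26411) = ((-3 + 2*I*√2273) + (-181 - 59))/(-24445 - 26411) = ((-3 + 2*I*√2273) - 240)/(-50856) = (-243 + 2*I*√2273)*(-1/50856) = 81/16952 - I*√2273/25428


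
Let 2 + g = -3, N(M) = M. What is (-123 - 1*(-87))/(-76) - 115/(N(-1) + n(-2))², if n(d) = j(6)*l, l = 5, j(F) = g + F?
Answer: -2041/304 ≈ -6.7138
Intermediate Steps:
g = -5 (g = -2 - 3 = -5)
j(F) = -5 + F
n(d) = 5 (n(d) = (-5 + 6)*5 = 1*5 = 5)
(-123 - 1*(-87))/(-76) - 115/(N(-1) + n(-2))² = (-123 - 1*(-87))/(-76) - 115/(-1 + 5)² = (-123 + 87)*(-1/76) - 115/(4²) = -36*(-1/76) - 115/16 = 9/19 - 115*1/16 = 9/19 - 115/16 = -2041/304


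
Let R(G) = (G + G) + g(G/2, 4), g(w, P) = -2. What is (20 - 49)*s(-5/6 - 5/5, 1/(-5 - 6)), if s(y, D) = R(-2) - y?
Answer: 725/6 ≈ 120.83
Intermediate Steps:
R(G) = -2 + 2*G (R(G) = (G + G) - 2 = 2*G - 2 = -2 + 2*G)
s(y, D) = -6 - y (s(y, D) = (-2 + 2*(-2)) - y = (-2 - 4) - y = -6 - y)
(20 - 49)*s(-5/6 - 5/5, 1/(-5 - 6)) = (20 - 49)*(-6 - (-5/6 - 5/5)) = -29*(-6 - (-5*⅙ - 5*⅕)) = -29*(-6 - (-⅚ - 1)) = -29*(-6 - 1*(-11/6)) = -29*(-6 + 11/6) = -29*(-25/6) = 725/6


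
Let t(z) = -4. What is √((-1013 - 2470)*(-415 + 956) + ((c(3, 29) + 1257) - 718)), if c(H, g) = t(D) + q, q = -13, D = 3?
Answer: 3*I*√209309 ≈ 1372.5*I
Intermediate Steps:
c(H, g) = -17 (c(H, g) = -4 - 13 = -17)
√((-1013 - 2470)*(-415 + 956) + ((c(3, 29) + 1257) - 718)) = √((-1013 - 2470)*(-415 + 956) + ((-17 + 1257) - 718)) = √(-3483*541 + (1240 - 718)) = √(-1884303 + 522) = √(-1883781) = 3*I*√209309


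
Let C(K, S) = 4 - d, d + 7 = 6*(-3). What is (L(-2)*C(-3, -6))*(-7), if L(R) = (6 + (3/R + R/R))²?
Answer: -24563/4 ≈ -6140.8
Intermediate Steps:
d = -25 (d = -7 + 6*(-3) = -7 - 18 = -25)
L(R) = (7 + 3/R)² (L(R) = (6 + (3/R + 1))² = (6 + (1 + 3/R))² = (7 + 3/R)²)
C(K, S) = 29 (C(K, S) = 4 - 1*(-25) = 4 + 25 = 29)
(L(-2)*C(-3, -6))*(-7) = (((3 + 7*(-2))²/(-2)²)*29)*(-7) = (((3 - 14)²/4)*29)*(-7) = (((¼)*(-11)²)*29)*(-7) = (((¼)*121)*29)*(-7) = ((121/4)*29)*(-7) = (3509/4)*(-7) = -24563/4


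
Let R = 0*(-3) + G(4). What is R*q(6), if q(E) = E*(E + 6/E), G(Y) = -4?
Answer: -168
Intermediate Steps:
R = -4 (R = 0*(-3) - 4 = 0 - 4 = -4)
R*q(6) = -4*(6 + 6²) = -4*(6 + 36) = -4*42 = -168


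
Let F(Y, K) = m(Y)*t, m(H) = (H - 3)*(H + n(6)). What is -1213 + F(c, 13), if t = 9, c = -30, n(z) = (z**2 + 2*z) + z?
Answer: -8341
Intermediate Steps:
n(z) = z**2 + 3*z
m(H) = (-3 + H)*(54 + H) (m(H) = (H - 3)*(H + 6*(3 + 6)) = (-3 + H)*(H + 6*9) = (-3 + H)*(H + 54) = (-3 + H)*(54 + H))
F(Y, K) = -1458 + 9*Y**2 + 459*Y (F(Y, K) = (-162 + Y**2 + 51*Y)*9 = -1458 + 9*Y**2 + 459*Y)
-1213 + F(c, 13) = -1213 + (-1458 + 9*(-30)**2 + 459*(-30)) = -1213 + (-1458 + 9*900 - 13770) = -1213 + (-1458 + 8100 - 13770) = -1213 - 7128 = -8341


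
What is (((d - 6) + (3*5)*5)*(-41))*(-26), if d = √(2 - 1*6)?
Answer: 73554 + 2132*I ≈ 73554.0 + 2132.0*I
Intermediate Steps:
d = 2*I (d = √(2 - 6) = √(-4) = 2*I ≈ 2.0*I)
(((d - 6) + (3*5)*5)*(-41))*(-26) = (((2*I - 6) + (3*5)*5)*(-41))*(-26) = (((-6 + 2*I) + 15*5)*(-41))*(-26) = (((-6 + 2*I) + 75)*(-41))*(-26) = ((69 + 2*I)*(-41))*(-26) = (-2829 - 82*I)*(-26) = 73554 + 2132*I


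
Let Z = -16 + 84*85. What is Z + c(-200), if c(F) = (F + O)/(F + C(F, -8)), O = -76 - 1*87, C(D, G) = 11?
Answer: 448933/63 ≈ 7125.9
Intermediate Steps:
O = -163 (O = -76 - 87 = -163)
c(F) = (-163 + F)/(11 + F) (c(F) = (F - 163)/(F + 11) = (-163 + F)/(11 + F))
Z = 7124 (Z = -16 + 7140 = 7124)
Z + c(-200) = 7124 + (-163 - 200)/(11 - 200) = 7124 - 363/(-189) = 7124 - 1/189*(-363) = 7124 + 121/63 = 448933/63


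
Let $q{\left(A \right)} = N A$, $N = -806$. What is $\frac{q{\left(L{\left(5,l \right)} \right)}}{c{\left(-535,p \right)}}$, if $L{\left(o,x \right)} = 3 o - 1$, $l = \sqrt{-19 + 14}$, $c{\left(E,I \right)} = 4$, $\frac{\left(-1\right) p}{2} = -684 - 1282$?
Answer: $-2821$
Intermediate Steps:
$p = 3932$ ($p = - 2 \left(-684 - 1282\right) = \left(-2\right) \left(-1966\right) = 3932$)
$l = i \sqrt{5}$ ($l = \sqrt{-5} = i \sqrt{5} \approx 2.2361 i$)
$L{\left(o,x \right)} = -1 + 3 o$
$q{\left(A \right)} = - 806 A$
$\frac{q{\left(L{\left(5,l \right)} \right)}}{c{\left(-535,p \right)}} = \frac{\left(-806\right) \left(-1 + 3 \cdot 5\right)}{4} = - 806 \left(-1 + 15\right) \frac{1}{4} = \left(-806\right) 14 \cdot \frac{1}{4} = \left(-11284\right) \frac{1}{4} = -2821$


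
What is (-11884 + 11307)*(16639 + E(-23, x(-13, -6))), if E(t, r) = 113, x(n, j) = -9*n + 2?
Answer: -9665904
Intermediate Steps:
x(n, j) = 2 - 9*n
(-11884 + 11307)*(16639 + E(-23, x(-13, -6))) = (-11884 + 11307)*(16639 + 113) = -577*16752 = -9665904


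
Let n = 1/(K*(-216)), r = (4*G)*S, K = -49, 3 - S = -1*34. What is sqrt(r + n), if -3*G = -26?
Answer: sqrt(81454470)/252 ≈ 35.814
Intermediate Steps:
G = 26/3 (G = -1/3*(-26) = 26/3 ≈ 8.6667)
S = 37 (S = 3 - (-1)*34 = 3 - 1*(-34) = 3 + 34 = 37)
r = 3848/3 (r = (4*(26/3))*37 = (104/3)*37 = 3848/3 ≈ 1282.7)
n = 1/10584 (n = 1/(-49*(-216)) = 1/10584 ≈ 9.4482e-5)
sqrt(r + n) = sqrt(3848/3 + 1/10584) = sqrt(13575745/10584) = sqrt(81454470)/252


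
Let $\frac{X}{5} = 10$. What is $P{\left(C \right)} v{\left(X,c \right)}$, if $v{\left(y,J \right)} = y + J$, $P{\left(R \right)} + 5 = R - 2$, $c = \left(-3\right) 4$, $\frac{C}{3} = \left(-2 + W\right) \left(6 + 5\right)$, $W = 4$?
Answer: $2242$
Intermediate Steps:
$X = 50$ ($X = 5 \cdot 10 = 50$)
$C = 66$ ($C = 3 \left(-2 + 4\right) \left(6 + 5\right) = 3 \cdot 2 \cdot 11 = 3 \cdot 22 = 66$)
$c = -12$
$P{\left(R \right)} = -7 + R$ ($P{\left(R \right)} = -5 + \left(R - 2\right) = -5 + \left(-2 + R\right) = -7 + R$)
$v{\left(y,J \right)} = J + y$
$P{\left(C \right)} v{\left(X,c \right)} = \left(-7 + 66\right) \left(-12 + 50\right) = 59 \cdot 38 = 2242$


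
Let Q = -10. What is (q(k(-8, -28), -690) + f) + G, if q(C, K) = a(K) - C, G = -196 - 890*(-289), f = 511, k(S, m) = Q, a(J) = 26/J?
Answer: 88849562/345 ≈ 2.5754e+5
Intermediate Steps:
k(S, m) = -10
G = 257014 (G = -196 + 257210 = 257014)
q(C, K) = -C + 26/K (q(C, K) = 26/K - C = -C + 26/K)
(q(k(-8, -28), -690) + f) + G = ((-1*(-10) + 26/(-690)) + 511) + 257014 = ((10 + 26*(-1/690)) + 511) + 257014 = ((10 - 13/345) + 511) + 257014 = (3437/345 + 511) + 257014 = 179732/345 + 257014 = 88849562/345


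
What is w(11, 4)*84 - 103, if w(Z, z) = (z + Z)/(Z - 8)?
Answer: 317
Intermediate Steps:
w(Z, z) = (Z + z)/(-8 + Z)
w(11, 4)*84 - 103 = ((11 + 4)/(-8 + 11))*84 - 103 = (15/3)*84 - 103 = ((⅓)*15)*84 - 103 = 5*84 - 103 = 420 - 103 = 317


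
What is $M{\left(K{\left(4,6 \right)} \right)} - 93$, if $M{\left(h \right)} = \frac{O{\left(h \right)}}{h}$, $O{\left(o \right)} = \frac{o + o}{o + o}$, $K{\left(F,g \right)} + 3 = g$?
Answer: $- \frac{278}{3} \approx -92.667$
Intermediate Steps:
$K{\left(F,g \right)} = -3 + g$
$O{\left(o \right)} = 1$ ($O{\left(o \right)} = \frac{2 o}{2 o} = 2 o \frac{1}{2 o} = 1$)
$M{\left(h \right)} = \frac{1}{h}$ ($M{\left(h \right)} = 1 \frac{1}{h} = \frac{1}{h}$)
$M{\left(K{\left(4,6 \right)} \right)} - 93 = \frac{1}{-3 + 6} - 93 = \frac{1}{3} - 93 = - \frac{278}{3}$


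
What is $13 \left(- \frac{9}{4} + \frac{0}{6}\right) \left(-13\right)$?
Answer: $\frac{1521}{4} \approx 380.25$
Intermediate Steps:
$13 \left(- \frac{9}{4} + \frac{0}{6}\right) \left(-13\right) = 13 \left(\left(-9\right) \frac{1}{4} + 0 \cdot \frac{1}{6}\right) \left(-13\right) = 13 \left(- \frac{9}{4} + 0\right) \left(-13\right) = 13 \left(- \frac{9}{4}\right) \left(-13\right) = \left(- \frac{117}{4}\right) \left(-13\right) = \frac{1521}{4}$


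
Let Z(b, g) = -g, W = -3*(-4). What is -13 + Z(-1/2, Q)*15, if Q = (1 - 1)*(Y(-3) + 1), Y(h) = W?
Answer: -13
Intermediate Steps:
W = 12
Y(h) = 12
Q = 0 (Q = (1 - 1)*(12 + 1) = 0*13 = 0)
-13 + Z(-1/2, Q)*15 = -13 - 1*0*15 = -13 + 0*15 = -13 + 0 = -13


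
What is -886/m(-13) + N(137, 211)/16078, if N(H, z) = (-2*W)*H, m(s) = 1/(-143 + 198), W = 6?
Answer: -391741292/8039 ≈ -48730.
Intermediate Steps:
m(s) = 1/55
N(H, z) = -12*H (N(H, z) = (-2*6)*H = -12*H)
-886/m(-13) + N(137, 211)/16078 = -886/1/55 - 12*137/16078 = -886*55 - 1644*1/16078 = -48730 - 822/8039 = -391741292/8039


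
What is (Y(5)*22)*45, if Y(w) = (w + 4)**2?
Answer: 80190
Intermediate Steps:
Y(w) = (4 + w)**2
(Y(5)*22)*45 = ((4 + 5)**2*22)*45 = (9**2*22)*45 = (81*22)*45 = 1782*45 = 80190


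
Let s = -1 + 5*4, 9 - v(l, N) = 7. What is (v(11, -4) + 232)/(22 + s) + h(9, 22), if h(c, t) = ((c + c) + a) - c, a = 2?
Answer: 685/41 ≈ 16.707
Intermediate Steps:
v(l, N) = 2 (v(l, N) = 9 - 1*7 = 9 - 7 = 2)
s = 19 (s = -1 + 20 = 19)
h(c, t) = 2 + c (h(c, t) = ((c + c) + 2) - c = (2*c + 2) - c = (2 + 2*c) - c = 2 + c)
(v(11, -4) + 232)/(22 + s) + h(9, 22) = (2 + 232)/(22 + 19) + (2 + 9) = 234/41 + 11 = 685/41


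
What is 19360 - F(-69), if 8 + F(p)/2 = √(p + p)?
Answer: 19376 - 2*I*√138 ≈ 19376.0 - 23.495*I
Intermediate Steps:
F(p) = -16 + 2*√2*√p (F(p) = -16 + 2*√(p + p) = -16 + 2*√(2*p) = -16 + 2*(√2*√p) = -16 + 2*√2*√p)
19360 - F(-69) = 19360 - (-16 + 2*√2*√(-69)) = 19360 - (-16 + 2*√2*(I*√69)) = 19360 - (-16 + 2*I*√138) = 19360 + (16 - 2*I*√138) = 19376 - 2*I*√138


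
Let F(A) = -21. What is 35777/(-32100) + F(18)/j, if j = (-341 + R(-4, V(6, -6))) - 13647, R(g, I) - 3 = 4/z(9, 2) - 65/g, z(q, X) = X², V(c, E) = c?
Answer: -1996200367/1793459100 ≈ -1.1130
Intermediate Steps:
R(g, I) = 4 - 65/g (R(g, I) = 3 + (4/(2²) - 65/g) = 3 + (4/4 - 65/g) = 3 + (4*(¼) - 65/g) = 3 + (1 - 65/g) = 4 - 65/g)
j = -55871/4 (j = (-341 + (4 - 65/(-4))) - 13647 = (-341 + (4 - 65*(-¼))) - 13647 = (-341 + (4 + 65/4)) - 13647 = (-341 + 81/4) - 13647 = -1283/4 - 13647 = -55871/4 ≈ -13968.)
35777/(-32100) + F(18)/j = 35777/(-32100) - 21/(-55871/4) = 35777*(-1/32100) - 21*(-4/55871) = -35777/32100 + 84/55871 = -1996200367/1793459100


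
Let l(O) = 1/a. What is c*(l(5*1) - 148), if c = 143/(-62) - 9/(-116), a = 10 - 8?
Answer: 2364425/7192 ≈ 328.76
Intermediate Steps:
a = 2
l(O) = ½ (l(O) = 1/2 = 1*(½) = ½)
c = -8015/3596 (c = 143*(-1/62) - 9*(-1/116) = -143/62 + 9/116 = -8015/3596 ≈ -2.2289)
c*(l(5*1) - 148) = -8015*(½ - 148)/3596 = -8015/3596*(-295/2) = 2364425/7192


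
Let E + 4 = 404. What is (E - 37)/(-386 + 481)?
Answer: 363/95 ≈ 3.8211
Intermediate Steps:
E = 400 (E = -4 + 404 = 400)
(E - 37)/(-386 + 481) = (400 - 37)/(-386 + 481) = 363/95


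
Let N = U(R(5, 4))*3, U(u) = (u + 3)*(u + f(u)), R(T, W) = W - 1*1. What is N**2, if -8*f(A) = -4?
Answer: 3969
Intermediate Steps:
f(A) = 1/2 (f(A) = -1/8*(-4) = 1/2)
R(T, W) = -1 + W (R(T, W) = W - 1 = -1 + W)
U(u) = (1/2 + u)*(3 + u) (U(u) = (u + 3)*(u + 1/2) = (3 + u)*(1/2 + u) = (1/2 + u)*(3 + u))
N = 63 (N = (3/2 + (-1 + 4)**2 + 7*(-1 + 4)/2)*3 = (3/2 + 3**2 + (7/2)*3)*3 = (3/2 + 9 + 21/2)*3 = 21*3 = 63)
N**2 = 63**2 = 3969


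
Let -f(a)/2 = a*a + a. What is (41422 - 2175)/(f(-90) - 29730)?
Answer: -39247/45750 ≈ -0.85786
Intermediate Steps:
f(a) = -2*a - 2*a² (f(a) = -2*(a*a + a) = -2*(a² + a) = -2*(a + a²) = -2*a - 2*a²)
(41422 - 2175)/(f(-90) - 29730) = (41422 - 2175)/(-2*(-90)*(1 - 90) - 29730) = 39247/(-2*(-90)*(-89) - 29730) = 39247/(-16020 - 29730) = 39247/(-45750) = 39247*(-1/45750) = -39247/45750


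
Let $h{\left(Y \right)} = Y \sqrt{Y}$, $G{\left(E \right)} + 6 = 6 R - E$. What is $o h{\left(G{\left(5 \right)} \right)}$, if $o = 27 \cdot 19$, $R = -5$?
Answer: $- 21033 i \sqrt{41} \approx - 1.3468 \cdot 10^{5} i$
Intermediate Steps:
$G{\left(E \right)} = -36 - E$ ($G{\left(E \right)} = -6 - \left(30 + E\right) = -36 - E$)
$o = 513$
$h{\left(Y \right)} = Y^{\frac{3}{2}}$
$o h{\left(G{\left(5 \right)} \right)} = 513 \left(-36 - 5\right)^{\frac{3}{2}} = 513 \left(-41\right)^{\frac{3}{2}} = 513 \left(- 41 i \sqrt{41}\right) = - 21033 i \sqrt{41}$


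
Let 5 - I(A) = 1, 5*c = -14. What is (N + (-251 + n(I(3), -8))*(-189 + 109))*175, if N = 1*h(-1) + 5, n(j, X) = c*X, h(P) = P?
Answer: 3201100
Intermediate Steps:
c = -14/5 (c = (1/5)*(-14) = -14/5 ≈ -2.8000)
I(A) = 4 (I(A) = 5 - 1*1 = 5 - 1 = 4)
n(j, X) = -14*X/5
N = 4 (N = 1*(-1) + 5 = -1 + 5 = 4)
(N + (-251 + n(I(3), -8))*(-189 + 109))*175 = (4 + (-251 - 14/5*(-8))*(-189 + 109))*175 = (4 + (-251 + 112/5)*(-80))*175 = (4 - 1143/5*(-80))*175 = (4 + 18288)*175 = 18292*175 = 3201100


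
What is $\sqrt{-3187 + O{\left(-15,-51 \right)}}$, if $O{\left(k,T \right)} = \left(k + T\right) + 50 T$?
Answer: $i \sqrt{5803} \approx 76.177 i$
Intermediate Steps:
$O{\left(k,T \right)} = k + 51 T$ ($O{\left(k,T \right)} = \left(T + k\right) + 50 T = k + 51 T$)
$\sqrt{-3187 + O{\left(-15,-51 \right)}} = \sqrt{-3187 + \left(-15 + 51 \left(-51\right)\right)} = \sqrt{-3187 - 2616} = \sqrt{-5803} = i \sqrt{5803}$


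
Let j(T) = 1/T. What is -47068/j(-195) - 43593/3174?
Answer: 9710584549/1058 ≈ 9.1782e+6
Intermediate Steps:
-47068/j(-195) - 43593/3174 = -47068/(1/(-195)) - 43593/3174 = -47068/(-1/195) - 43593*1/3174 = -47068*(-195) - 14531/1058 = 9178260 - 14531/1058 = 9710584549/1058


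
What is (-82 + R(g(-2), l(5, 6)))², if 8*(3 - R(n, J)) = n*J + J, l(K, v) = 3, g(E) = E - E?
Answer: 403225/64 ≈ 6300.4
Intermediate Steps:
g(E) = 0
R(n, J) = 3 - J/8 - J*n/8 (R(n, J) = 3 - (n*J + J)/8 = 3 - (J*n + J)/8 = 3 - (J + J*n)/8 = 3 + (-J/8 - J*n/8) = 3 - J/8 - J*n/8)
(-82 + R(g(-2), l(5, 6)))² = (-82 + (3 - ⅛*3 - ⅛*3*0))² = (-82 + (3 - 3/8 + 0))² = (-82 + 21/8)² = (-635/8)² = 403225/64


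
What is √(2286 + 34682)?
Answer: 2*√9242 ≈ 192.27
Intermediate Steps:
√(2286 + 34682) = √36968 = 2*√9242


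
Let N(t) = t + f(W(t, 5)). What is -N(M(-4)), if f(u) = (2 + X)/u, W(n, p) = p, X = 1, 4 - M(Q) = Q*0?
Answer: -23/5 ≈ -4.6000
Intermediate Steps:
M(Q) = 4 (M(Q) = 4 - Q*0 = 4 - 1*0 = 4 + 0 = 4)
f(u) = 3/u (f(u) = (2 + 1)/u = 3/u)
N(t) = ⅗ + t (N(t) = t + 3/5 = t + 3*(⅕) = t + ⅗ = ⅗ + t)
-N(M(-4)) = -(⅗ + 4) = -1*23/5 = -23/5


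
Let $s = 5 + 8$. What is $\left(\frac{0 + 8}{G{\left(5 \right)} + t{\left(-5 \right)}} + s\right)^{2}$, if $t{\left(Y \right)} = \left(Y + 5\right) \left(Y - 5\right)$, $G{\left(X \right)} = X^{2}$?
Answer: $\frac{110889}{625} \approx 177.42$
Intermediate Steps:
$s = 13$
$t{\left(Y \right)} = \left(-5 + Y\right) \left(5 + Y\right)$ ($t{\left(Y \right)} = \left(5 + Y\right) \left(-5 + Y\right) = \left(-5 + Y\right) \left(5 + Y\right)$)
$\left(\frac{0 + 8}{G{\left(5 \right)} + t{\left(-5 \right)}} + s\right)^{2} = \left(\frac{0 + 8}{5^{2} - \left(25 - \left(-5\right)^{2}\right)} + 13\right)^{2} = \left(\frac{8}{25 + \left(-25 + 25\right)} + 13\right)^{2} = \left(\frac{8}{25 + 0} + 13\right)^{2} = \left(\frac{8}{25} + 13\right)^{2} = \left(\frac{333}{25}\right)^{2} = \frac{110889}{625}$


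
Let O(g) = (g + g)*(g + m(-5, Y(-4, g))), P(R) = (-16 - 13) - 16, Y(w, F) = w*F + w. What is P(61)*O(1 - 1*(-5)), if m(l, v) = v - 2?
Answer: 12960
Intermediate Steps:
Y(w, F) = w + F*w (Y(w, F) = F*w + w = w + F*w)
P(R) = -45 (P(R) = -29 - 16 = -45)
m(l, v) = -2 + v
O(g) = 2*g*(-6 - 3*g) (O(g) = (g + g)*(g + (-2 - 4*(1 + g))) = (2*g)*(g + (-2 + (-4 - 4*g))) = (2*g)*(g + (-6 - 4*g)) = (2*g)*(-6 - 3*g) = 2*g*(-6 - 3*g))
P(61)*O(1 - 1*(-5)) = -(-270)*(1 - 1*(-5))*(2 + (1 - 1*(-5))) = -(-270)*(1 + 5)*(2 + (1 + 5)) = -(-270)*6*(2 + 6) = -(-270)*6*8 = -45*(-288) = 12960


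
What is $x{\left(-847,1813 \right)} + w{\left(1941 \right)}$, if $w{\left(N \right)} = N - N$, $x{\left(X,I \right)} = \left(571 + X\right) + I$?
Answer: $1537$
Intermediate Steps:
$x{\left(X,I \right)} = 571 + I + X$
$w{\left(N \right)} = 0$
$x{\left(-847,1813 \right)} + w{\left(1941 \right)} = \left(571 + 1813 - 847\right) + 0 = 1537 + 0 = 1537$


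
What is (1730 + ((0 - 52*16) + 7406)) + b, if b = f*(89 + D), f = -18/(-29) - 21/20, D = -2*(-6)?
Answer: 4791171/580 ≈ 8260.6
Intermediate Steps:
D = 12
f = -249/580 (f = -18*(-1/29) - 21*1/20 = 18/29 - 21/20 = -249/580 ≈ -0.42931)
b = -25149/580 (b = -249*(89 + 12)/580 = -249/580*101 = -25149/580 ≈ -43.360)
(1730 + ((0 - 52*16) + 7406)) + b = (1730 + ((0 - 52*16) + 7406)) - 25149/580 = (1730 + ((0 - 832) + 7406)) - 25149/580 = (1730 + (-832 + 7406)) - 25149/580 = (1730 + 6574) - 25149/580 = 8304 - 25149/580 = 4791171/580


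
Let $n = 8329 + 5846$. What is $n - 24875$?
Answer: $-10700$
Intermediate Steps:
$n = 14175$
$n - 24875 = 14175 - 24875 = -10700$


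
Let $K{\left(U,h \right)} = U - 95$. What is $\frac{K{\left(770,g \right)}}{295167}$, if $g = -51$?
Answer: $\frac{225}{98389} \approx 0.0022868$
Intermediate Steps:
$K{\left(U,h \right)} = -95 + U$
$\frac{K{\left(770,g \right)}}{295167} = \frac{-95 + 770}{295167} = 675 \cdot \frac{1}{295167} = \frac{225}{98389}$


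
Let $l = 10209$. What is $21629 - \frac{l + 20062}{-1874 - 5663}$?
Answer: $\frac{163048044}{7537} \approx 21633.0$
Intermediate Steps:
$21629 - \frac{l + 20062}{-1874 - 5663} = 21629 - \frac{10209 + 20062}{-1874 - 5663} = 21629 - \frac{30271}{-7537} = 21629 - 30271 \left(- \frac{1}{7537}\right) = 21629 - - \frac{30271}{7537} = 21629 + \frac{30271}{7537} = \frac{163048044}{7537}$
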